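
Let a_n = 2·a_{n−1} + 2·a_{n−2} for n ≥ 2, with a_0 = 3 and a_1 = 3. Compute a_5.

228

With companion matrix B = [[2, 2], [1, 0]], [a_n, a_{n−1}]ᵀ = B·[a_{n−1}, a_{n−2}]ᵀ, so [a_5, a_4]ᵀ = B⁴·[a_1, a_0]ᵀ.
B⁴ = [[44, 32], [16, 12]], giving [a_5, a_4]ᵀ = [[228], [84]].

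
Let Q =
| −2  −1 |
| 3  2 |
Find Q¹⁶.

Q² = I (check: tr Q = 0 and det Q = −1), so Q¹⁶ = I since 16 is even.

[[1, 0], [0, 1]]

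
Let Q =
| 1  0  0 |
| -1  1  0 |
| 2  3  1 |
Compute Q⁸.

[[1, 0, 0], [-8, 1, 0], [-68, 24, 1]]

Q = I + N where N = [[0, 0, 0], [-1, 0, 0], [2, 3, 0]] is strictly lower-triangular, so N³ = 0.
(I + N)⁸ = I + 8·N + 28·N² = [[1, 0, 0], [-8, 1, 0], [-68, 24, 1]].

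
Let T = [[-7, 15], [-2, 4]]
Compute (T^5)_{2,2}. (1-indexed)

tr T = -3 and det T = 2, so the characteristic polynomial is λ² − (-3)λ + (2) with roots -2 and -1.
Eigenvectors give P = [[3, -5], [1, -2]] with P⁻¹ = [[2, -5], [1, -3]], and T = P·diag(-2, -1)·P⁻¹.
Then T^5 = P·diag(-32, -1)·P⁻¹ = [[-96, 5], [-32, 2]] · [[2, -5], [1, -3]] = [[-187, 465], [-62, 154]].

154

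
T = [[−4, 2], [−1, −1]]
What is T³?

[[−46, 38], [−19, 11]]

tr T = −5 and det T = 6, so the characteristic polynomial is λ² − (−5)λ + (6) with roots −2 and −3.
Eigenvectors give P = [[1, −2], [1, −1]] with P⁻¹ = [[−1, 2], [−1, 1]], and T = P·diag(−2, −3)·P⁻¹.
Then T³ = P·diag(−8, −27)·P⁻¹ = [[−8, 54], [−8, 27]] · [[−1, 2], [−1, 1]] = [[−46, 38], [−19, 11]].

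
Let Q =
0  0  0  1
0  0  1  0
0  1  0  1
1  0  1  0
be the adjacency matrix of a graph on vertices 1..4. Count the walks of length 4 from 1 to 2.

0

The number of length-4 walks from vertex 1 to vertex 2 is entry (1,2) of Q⁴, where Q is the adjacency matrix.
Q² = [[1, 0, 1, 0], [0, 1, 0, 1], [1, 0, 2, 0], [0, 1, 0, 2]]
Q³ = [[0, 1, 0, 2], [1, 0, 2, 0], [0, 2, 0, 3], [2, 0, 3, 0]]
Q⁴ = [[2, 0, 3, 0], [0, 2, 0, 3], [3, 0, 5, 0], [0, 3, 0, 5]]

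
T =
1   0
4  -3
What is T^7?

[[1, 0], [2188, -2187]]

tr T = -2 and det T = -3, so the characteristic polynomial is λ² − (-2)λ + (-3) with roots -3 and 1.
Eigenvectors give P = [[0, 1], [-1, 1]] with P⁻¹ = [[1, -1], [1, 0]], and T = P·diag(-3, 1)·P⁻¹.
Then T^7 = P·diag(-2187, 1)·P⁻¹ = [[0, 1], [2187, 1]] · [[1, -1], [1, 0]] = [[1, 0], [2188, -2187]].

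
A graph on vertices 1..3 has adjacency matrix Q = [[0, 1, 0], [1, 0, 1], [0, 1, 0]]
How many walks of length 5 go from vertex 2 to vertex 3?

The number of length-5 walks from vertex 2 to vertex 3 is entry (2,3) of Q⁵, where Q is the adjacency matrix.
Q² = [[1, 0, 1], [0, 2, 0], [1, 0, 1]]
Q³ = [[0, 2, 0], [2, 0, 2], [0, 2, 0]]
Q⁴ = [[2, 0, 2], [0, 4, 0], [2, 0, 2]]
Q⁵ = [[0, 4, 0], [4, 0, 4], [0, 4, 0]]

4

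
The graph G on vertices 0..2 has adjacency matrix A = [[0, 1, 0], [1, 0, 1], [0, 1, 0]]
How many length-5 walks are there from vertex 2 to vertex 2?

The number of length-5 walks from vertex 2 to vertex 2 is entry (2,2) of A⁵, where A is the adjacency matrix.
A² = [[1, 0, 1], [0, 2, 0], [1, 0, 1]]
A³ = [[0, 2, 0], [2, 0, 2], [0, 2, 0]]
A⁴ = [[2, 0, 2], [0, 4, 0], [2, 0, 2]]
A⁵ = [[0, 4, 0], [4, 0, 4], [0, 4, 0]]

0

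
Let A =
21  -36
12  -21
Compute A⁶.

[[729, 0], [0, 729]]

tr A = 0 and det A = -9, so the characteristic polynomial is λ² − (0)λ + (-9) with roots -3 and 3.
Eigenvectors give P = [[-3, 2], [-2, 1]] with P⁻¹ = [[1, -2], [2, -3]], and A = P·diag(-3, 3)·P⁻¹.
Then A⁶ = P·diag(729, 729)·P⁻¹ = [[-2187, 1458], [-1458, 729]] · [[1, -2], [2, -3]] = [[729, 0], [0, 729]].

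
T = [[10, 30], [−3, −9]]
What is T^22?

[[10, 30], [−3, −9]]

T² = T (a projection; rank 1, trace 1), so T^22 = T.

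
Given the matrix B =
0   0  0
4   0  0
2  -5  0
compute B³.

B is strictly triangular, hence nilpotent: B³ = 0, so B³ = 0.

[[0, 0, 0], [0, 0, 0], [0, 0, 0]]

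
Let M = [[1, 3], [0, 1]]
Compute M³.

[[1, 9], [0, 1]]

M = I + N where N = [[0, 3], [0, 0]] is strictly upper-triangular, so N² = 0.
(I + N)³ = I + 3·N = [[1, 9], [0, 1]].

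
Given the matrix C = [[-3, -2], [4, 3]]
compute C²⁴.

C² = I (check: tr C = 0 and det C = -1), so C²⁴ = I since 24 is even.

[[1, 0], [0, 1]]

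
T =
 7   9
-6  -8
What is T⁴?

tr T = -1 and det T = -2, so the characteristic polynomial is λ² − (-1)λ + (-2) with roots -2 and 1.
Eigenvectors give P = [[-1, -3], [1, 2]] with P⁻¹ = [[2, 3], [-1, -1]], and T = P·diag(-2, 1)·P⁻¹.
Then T⁴ = P·diag(16, 1)·P⁻¹ = [[-16, -3], [16, 2]] · [[2, 3], [-1, -1]] = [[-29, -45], [30, 46]].

[[-29, -45], [30, 46]]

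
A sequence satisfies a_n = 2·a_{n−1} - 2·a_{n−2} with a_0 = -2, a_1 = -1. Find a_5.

4

With companion matrix Q = [[2, -2], [1, 0]], [a_n, a_{n−1}]ᵀ = Q·[a_{n−1}, a_{n−2}]ᵀ, so [a_5, a_4]ᵀ = Q^4·[a_1, a_0]ᵀ.
Q^4 = [[-4, 0], [0, -4]], giving [a_5, a_4]ᵀ = [[4], [8]].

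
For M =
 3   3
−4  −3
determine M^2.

[[−3, 0], [0, −3]]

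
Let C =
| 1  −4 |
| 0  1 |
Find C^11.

C = I + N where N = [[0, −4], [0, 0]] is strictly upper-triangular, so N^2 = 0.
(I + N)^11 = I + 11·N = [[1, −44], [0, 1]].

[[1, −44], [0, 1]]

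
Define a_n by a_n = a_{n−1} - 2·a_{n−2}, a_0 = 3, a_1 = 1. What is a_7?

With companion matrix C = [[1, -2], [1, 0]], [a_n, a_{n−1}]ᵀ = C·[a_{n−1}, a_{n−2}]ᵀ, so [a_7, a_6]ᵀ = C⁶·[a_1, a_0]ᵀ.
C⁶ = [[7, -10], [5, 2]], giving [a_7, a_6]ᵀ = [[-23], [11]].

-23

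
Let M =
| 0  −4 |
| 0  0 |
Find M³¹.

[[0, 0], [0, 0]]

M is strictly triangular, hence nilpotent: M² = 0, so M³¹ = 0.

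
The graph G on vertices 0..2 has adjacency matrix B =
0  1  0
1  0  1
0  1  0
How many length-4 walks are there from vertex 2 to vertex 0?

The number of length-4 walks from vertex 2 to vertex 0 is entry (2,0) of B⁴, where B is the adjacency matrix.
B² = [[1, 0, 1], [0, 2, 0], [1, 0, 1]]
B³ = [[0, 2, 0], [2, 0, 2], [0, 2, 0]]
B⁴ = [[2, 0, 2], [0, 4, 0], [2, 0, 2]]

2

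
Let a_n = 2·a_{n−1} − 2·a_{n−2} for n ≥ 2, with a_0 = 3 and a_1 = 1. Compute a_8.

With companion matrix A = [[2, −2], [1, 0]], [a_n, a_{n−1}]ᵀ = A·[a_{n−1}, a_{n−2}]ᵀ, so [a_8, a_7]ᵀ = A^7·[a_1, a_0]ᵀ.
A^7 = [[0, 16], [−8, 16]], giving [a_8, a_7]ᵀ = [[48], [40]].

48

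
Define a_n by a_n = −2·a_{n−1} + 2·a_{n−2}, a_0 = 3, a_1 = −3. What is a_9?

With companion matrix A = [[−2, 2], [1, 0]], [a_n, a_{n−1}]ᵀ = A·[a_{n−1}, a_{n−2}]ᵀ, so [a_9, a_8]ᵀ = A^8·[a_1, a_0]ᵀ.
A^8 = [[2448, −1792], [−896, 656]], giving [a_9, a_8]ᵀ = [[−12720], [4656]].

−12720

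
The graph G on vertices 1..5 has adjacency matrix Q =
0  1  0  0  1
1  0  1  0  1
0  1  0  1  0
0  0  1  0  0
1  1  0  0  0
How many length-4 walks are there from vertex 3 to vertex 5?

The number of length-4 walks from vertex 3 to vertex 5 is entry (3,5) of Q⁴, where Q is the adjacency matrix.
Q² = [[2, 1, 1, 0, 1], [1, 3, 0, 1, 1], [1, 0, 2, 0, 1], [0, 1, 0, 1, 0], [1, 1, 1, 0, 2]]
Q³ = [[2, 4, 1, 1, 3], [4, 2, 4, 0, 4], [1, 4, 0, 2, 1], [1, 0, 2, 0, 1], [3, 4, 1, 1, 2]]
Q⁴ = [[7, 6, 5, 1, 6], [6, 12, 2, 4, 6], [5, 2, 6, 0, 5], [1, 4, 0, 2, 1], [6, 6, 5, 1, 7]]

5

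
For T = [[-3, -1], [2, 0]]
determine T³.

[[-15, -7], [14, 6]]

T² = [[7, 3], [-6, -2]]
T³ = [[-15, -7], [14, 6]]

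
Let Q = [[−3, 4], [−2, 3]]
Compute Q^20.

Q² = I (check: tr Q = 0 and det Q = −1), so Q^20 = I since 20 is even.

[[1, 0], [0, 1]]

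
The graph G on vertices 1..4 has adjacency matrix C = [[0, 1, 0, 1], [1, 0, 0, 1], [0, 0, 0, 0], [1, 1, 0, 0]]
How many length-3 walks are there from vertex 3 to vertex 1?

The number of length-3 walks from vertex 3 to vertex 1 is entry (3,1) of C³, where C is the adjacency matrix.
C² = [[2, 1, 0, 1], [1, 2, 0, 1], [0, 0, 0, 0], [1, 1, 0, 2]]
C³ = [[2, 3, 0, 3], [3, 2, 0, 3], [0, 0, 0, 0], [3, 3, 0, 2]]

0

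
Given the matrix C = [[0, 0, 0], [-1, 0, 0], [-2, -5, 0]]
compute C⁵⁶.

C is strictly triangular, hence nilpotent: C³ = 0, so C⁵⁶ = 0.

[[0, 0, 0], [0, 0, 0], [0, 0, 0]]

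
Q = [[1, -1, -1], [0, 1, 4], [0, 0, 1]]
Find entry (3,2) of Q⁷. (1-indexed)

0

Q = I + N where N = [[0, -1, -1], [0, 0, 4], [0, 0, 0]] is strictly upper-triangular, so N³ = 0.
(I + N)⁷ = I + 7·N + 21·N² = [[1, -7, -91], [0, 1, 28], [0, 0, 1]].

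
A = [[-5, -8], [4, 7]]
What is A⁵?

[[-245, -488], [244, 487]]

tr A = 2 and det A = -3, so the characteristic polynomial is λ² − (2)λ + (-3) with roots -1 and 3.
Eigenvectors give P = [[-2, -1], [1, 1]] with P⁻¹ = [[-1, -1], [1, 2]], and A = P·diag(-1, 3)·P⁻¹.
Then A⁵ = P·diag(-1, 243)·P⁻¹ = [[2, -243], [-1, 243]] · [[-1, -1], [1, 2]] = [[-245, -488], [244, 487]].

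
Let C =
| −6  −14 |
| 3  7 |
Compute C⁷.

[[−6, −14], [3, 7]]

C² = C (a projection; rank 1, trace 1), so C⁷ = C.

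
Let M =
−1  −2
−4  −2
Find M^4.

[[153, 126], [252, 216]]

M^2 = [[9, 6], [12, 12]]
M^3 = [[−33, −30], [−60, −48]]
M^4 = [[153, 126], [252, 216]]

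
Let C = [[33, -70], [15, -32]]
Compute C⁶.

tr C = 1 and det C = -6, so the characteristic polynomial is λ² − (1)λ + (-6) with roots -2 and 3.
Eigenvectors give P = [[2, 7], [1, 3]] with P⁻¹ = [[-3, 7], [1, -2]], and C = P·diag(-2, 3)·P⁻¹.
Then C⁶ = P·diag(64, 729)·P⁻¹ = [[128, 5103], [64, 2187]] · [[-3, 7], [1, -2]] = [[4719, -9310], [1995, -3926]].

[[4719, -9310], [1995, -3926]]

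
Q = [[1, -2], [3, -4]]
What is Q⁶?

tr Q = -3 and det Q = 2, so the characteristic polynomial is λ² − (-3)λ + (2) with roots -2 and -1.
Eigenvectors give P = [[-2, 1], [-3, 1]] with P⁻¹ = [[1, -1], [3, -2]], and Q = P·diag(-2, -1)·P⁻¹.
Then Q⁶ = P·diag(64, 1)·P⁻¹ = [[-128, 1], [-192, 1]] · [[1, -1], [3, -2]] = [[-125, 126], [-189, 190]].

[[-125, 126], [-189, 190]]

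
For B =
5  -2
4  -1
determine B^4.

tr B = 4 and det B = 3, so the characteristic polynomial is λ² − (4)λ + (3) with roots 1 and 3.
Eigenvectors give P = [[1, 1], [2, 1]] with P⁻¹ = [[-1, 1], [2, -1]], and B = P·diag(1, 3)·P⁻¹.
Then B^4 = P·diag(1, 81)·P⁻¹ = [[1, 81], [2, 81]] · [[-1, 1], [2, -1]] = [[161, -80], [160, -79]].

[[161, -80], [160, -79]]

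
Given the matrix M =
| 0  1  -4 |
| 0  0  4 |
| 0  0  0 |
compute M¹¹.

M is strictly triangular, hence nilpotent: M³ = 0, so M¹¹ = 0.

[[0, 0, 0], [0, 0, 0], [0, 0, 0]]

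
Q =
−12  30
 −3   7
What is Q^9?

[[−192222, 575130], [−57513, 172027]]

tr Q = −5 and det Q = 6, so the characteristic polynomial is λ² − (−5)λ + (6) with roots −2 and −3.
Eigenvectors give P = [[−3, 10], [−1, 3]] with P⁻¹ = [[3, −10], [1, −3]], and Q = P·diag(−2, −3)·P⁻¹.
Then Q^9 = P·diag(−512, −19683)·P⁻¹ = [[1536, −196830], [512, −59049]] · [[3, −10], [1, −3]] = [[−192222, 575130], [−57513, 172027]].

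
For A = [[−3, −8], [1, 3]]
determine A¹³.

A² = I (check: tr A = 0 and det A = −1), so A¹³ = A since 13 is odd.

[[−3, −8], [1, 3]]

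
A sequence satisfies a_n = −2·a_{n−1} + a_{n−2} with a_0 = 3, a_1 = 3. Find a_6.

With companion matrix T = [[−2, 1], [1, 0]], [a_n, a_{n−1}]ᵀ = T·[a_{n−1}, a_{n−2}]ᵀ, so [a_6, a_5]ᵀ = T⁵·[a_1, a_0]ᵀ.
T⁵ = [[−70, 29], [29, −12]], giving [a_6, a_5]ᵀ = [[−123], [51]].

−123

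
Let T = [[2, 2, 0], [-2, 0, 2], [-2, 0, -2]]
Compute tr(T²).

0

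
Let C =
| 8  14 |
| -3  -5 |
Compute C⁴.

[[106, 210], [-45, -89]]

tr C = 3 and det C = 2, so the characteristic polynomial is λ² − (3)λ + (2) with roots 1 and 2.
Eigenvectors give P = [[-2, -7], [1, 3]] with P⁻¹ = [[3, 7], [-1, -2]], and C = P·diag(1, 2)·P⁻¹.
Then C⁴ = P·diag(1, 16)·P⁻¹ = [[-2, -112], [1, 48]] · [[3, 7], [-1, -2]] = [[106, 210], [-45, -89]].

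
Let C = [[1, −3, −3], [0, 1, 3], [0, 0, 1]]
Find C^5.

C = I + N where N = [[0, −3, −3], [0, 0, 3], [0, 0, 0]] is strictly upper-triangular, so N^3 = 0.
(I + N)^5 = I + 5·N + 10·N^2 = [[1, −15, −105], [0, 1, 15], [0, 0, 1]].

[[1, −15, −105], [0, 1, 15], [0, 0, 1]]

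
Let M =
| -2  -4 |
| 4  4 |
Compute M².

[[-12, -8], [8, 0]]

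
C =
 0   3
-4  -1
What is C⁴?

[[132, 69], [-92, 109]]

C² = [[-12, -3], [4, -11]]
C³ = [[12, -33], [44, 23]]
C⁴ = [[132, 69], [-92, 109]]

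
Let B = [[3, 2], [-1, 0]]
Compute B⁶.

[[127, 126], [-63, -62]]

tr B = 3 and det B = 2, so the characteristic polynomial is λ² − (3)λ + (2) with roots 2 and 1.
Eigenvectors give P = [[2, -1], [-1, 1]] with P⁻¹ = [[1, 1], [1, 2]], and B = P·diag(2, 1)·P⁻¹.
Then B⁶ = P·diag(64, 1)·P⁻¹ = [[128, -1], [-64, 1]] · [[1, 1], [1, 2]] = [[127, 126], [-63, -62]].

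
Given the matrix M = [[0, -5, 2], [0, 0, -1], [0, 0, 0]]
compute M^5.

[[0, 0, 0], [0, 0, 0], [0, 0, 0]]

M is strictly triangular, hence nilpotent: M^3 = 0, so M^5 = 0.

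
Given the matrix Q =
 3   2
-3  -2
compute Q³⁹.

[[3, 2], [-3, -2]]

Q² = Q (a projection; rank 1, trace 1), so Q³⁹ = Q.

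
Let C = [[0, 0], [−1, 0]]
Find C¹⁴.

C is strictly triangular, hence nilpotent: C² = 0, so C¹⁴ = 0.

[[0, 0], [0, 0]]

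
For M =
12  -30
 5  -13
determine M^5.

[[582, -1650], [275, -793]]

tr M = -1 and det M = -6, so the characteristic polynomial is λ² − (-1)λ + (-6) with roots -3 and 2.
Eigenvectors give P = [[2, -3], [1, -1]] with P⁻¹ = [[-1, 3], [-1, 2]], and M = P·diag(-3, 2)·P⁻¹.
Then M^5 = P·diag(-243, 32)·P⁻¹ = [[-486, -96], [-243, -32]] · [[-1, 3], [-1, 2]] = [[582, -1650], [275, -793]].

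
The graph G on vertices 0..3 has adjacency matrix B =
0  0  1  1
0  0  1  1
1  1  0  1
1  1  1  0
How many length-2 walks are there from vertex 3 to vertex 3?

3

The number of length-2 walks from vertex 3 to vertex 3 is entry (3,3) of B^2, where B is the adjacency matrix.
B^2 = [[2, 2, 1, 1], [2, 2, 1, 1], [1, 1, 3, 2], [1, 1, 2, 3]]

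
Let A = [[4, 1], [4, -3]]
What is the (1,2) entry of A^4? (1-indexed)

33

A^2 = [[20, 1], [4, 13]]
A^3 = [[84, 17], [68, -35]]
A^4 = [[404, 33], [132, 173]]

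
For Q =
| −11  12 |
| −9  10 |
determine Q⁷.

tr Q = −1 and det Q = −2, so the characteristic polynomial is λ² − (−1)λ + (−2) with roots −2 and 1.
Eigenvectors give P = [[4, −1], [3, −1]] with P⁻¹ = [[1, −1], [3, −4]], and Q = P·diag(−2, 1)·P⁻¹.
Then Q⁷ = P·diag(−128, 1)·P⁻¹ = [[−512, −1], [−384, −1]] · [[1, −1], [3, −4]] = [[−515, 516], [−387, 388]].

[[−515, 516], [−387, 388]]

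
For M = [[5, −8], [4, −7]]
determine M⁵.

[[245, −488], [244, −487]]

tr M = −2 and det M = −3, so the characteristic polynomial is λ² − (−2)λ + (−3) with roots 1 and −3.
Eigenvectors give P = [[2, −1], [1, −1]] with P⁻¹ = [[1, −1], [1, −2]], and M = P·diag(1, −3)·P⁻¹.
Then M⁵ = P·diag(1, −243)·P⁻¹ = [[2, 243], [1, 243]] · [[1, −1], [1, −2]] = [[245, −488], [244, −487]].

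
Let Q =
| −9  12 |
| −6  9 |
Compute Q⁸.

[[6561, 0], [0, 6561]]

tr Q = 0 and det Q = −9, so the characteristic polynomial is λ² − (0)λ + (−9) with roots 3 and −3.
Eigenvectors give P = [[1, −2], [1, −1]] with P⁻¹ = [[−1, 2], [−1, 1]], and Q = P·diag(3, −3)·P⁻¹.
Then Q⁸ = P·diag(6561, 6561)·P⁻¹ = [[6561, −13122], [6561, −6561]] · [[−1, 2], [−1, 1]] = [[6561, 0], [0, 6561]].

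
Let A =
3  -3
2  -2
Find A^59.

A² = A (a projection; rank 1, trace 1), so A^59 = A.

[[3, -3], [2, -2]]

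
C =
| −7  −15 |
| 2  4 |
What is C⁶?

[[379, 945], [−126, −314]]

tr C = −3 and det C = 2, so the characteristic polynomial is λ² − (−3)λ + (2) with roots −2 and −1.
Eigenvectors give P = [[−3, 5], [1, −2]] with P⁻¹ = [[−2, −5], [−1, −3]], and C = P·diag(−2, −1)·P⁻¹.
Then C⁶ = P·diag(64, 1)·P⁻¹ = [[−192, 5], [64, −2]] · [[−2, −5], [−1, −3]] = [[379, 945], [−126, −314]].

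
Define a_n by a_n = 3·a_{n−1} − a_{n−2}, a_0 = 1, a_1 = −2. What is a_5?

−131

With companion matrix A = [[3, −1], [1, 0]], [a_n, a_{n−1}]ᵀ = A·[a_{n−1}, a_{n−2}]ᵀ, so [a_5, a_4]ᵀ = A⁴·[a_1, a_0]ᵀ.
A⁴ = [[55, −21], [21, −8]], giving [a_5, a_4]ᵀ = [[−131], [−50]].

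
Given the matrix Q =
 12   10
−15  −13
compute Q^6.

[[−1266, −1330], [1995, 2059]]

tr Q = −1 and det Q = −6, so the characteristic polynomial is λ² − (−1)λ + (−6) with roots −3 and 2.
Eigenvectors give P = [[2, −1], [−3, 1]] with P⁻¹ = [[−1, −1], [−3, −2]], and Q = P·diag(−3, 2)·P⁻¹.
Then Q^6 = P·diag(729, 64)·P⁻¹ = [[1458, −64], [−2187, 64]] · [[−1, −1], [−3, −2]] = [[−1266, −1330], [1995, 2059]].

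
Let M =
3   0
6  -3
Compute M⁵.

tr M = 0 and det M = -9, so the characteristic polynomial is λ² − (0)λ + (-9) with roots -3 and 3.
Eigenvectors give P = [[0, 1], [-1, 1]] with P⁻¹ = [[1, -1], [1, 0]], and M = P·diag(-3, 3)·P⁻¹.
Then M⁵ = P·diag(-243, 243)·P⁻¹ = [[0, 243], [243, 243]] · [[1, -1], [1, 0]] = [[243, 0], [486, -243]].

[[243, 0], [486, -243]]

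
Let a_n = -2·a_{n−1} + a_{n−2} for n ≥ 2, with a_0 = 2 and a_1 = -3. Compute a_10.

With companion matrix A = [[-2, 1], [1, 0]], [a_n, a_{n−1}]ᵀ = A·[a_{n−1}, a_{n−2}]ᵀ, so [a_10, a_9]ᵀ = A^9·[a_1, a_0]ᵀ.
A^9 = [[-2378, 985], [985, -408]], giving [a_10, a_9]ᵀ = [[9104], [-3771]].

9104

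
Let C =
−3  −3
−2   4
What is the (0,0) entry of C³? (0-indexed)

−39

C² = [[15, −3], [−2, 22]]
C³ = [[−39, −57], [−38, 94]]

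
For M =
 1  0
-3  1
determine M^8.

[[1, 0], [-24, 1]]

M = I + N where N = [[0, 0], [-3, 0]] is strictly lower-triangular, so N^2 = 0.
(I + N)^8 = I + 8·N = [[1, 0], [-24, 1]].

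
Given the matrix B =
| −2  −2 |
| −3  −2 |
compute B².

[[10, 8], [12, 10]]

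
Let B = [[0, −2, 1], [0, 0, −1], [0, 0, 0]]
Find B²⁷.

[[0, 0, 0], [0, 0, 0], [0, 0, 0]]

B is strictly triangular, hence nilpotent: B³ = 0, so B²⁷ = 0.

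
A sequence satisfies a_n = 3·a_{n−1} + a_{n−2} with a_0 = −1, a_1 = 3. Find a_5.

294

With companion matrix Q = [[3, 1], [1, 0]], [a_n, a_{n−1}]ᵀ = Q·[a_{n−1}, a_{n−2}]ᵀ, so [a_5, a_4]ᵀ = Q^4·[a_1, a_0]ᵀ.
Q^4 = [[109, 33], [33, 10]], giving [a_5, a_4]ᵀ = [[294], [89]].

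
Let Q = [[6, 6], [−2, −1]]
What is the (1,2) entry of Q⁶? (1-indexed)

3990

tr Q = 5 and det Q = 6, so the characteristic polynomial is λ² − (5)λ + (6) with roots 2 and 3.
Eigenvectors give P = [[−3, 2], [2, −1]] with P⁻¹ = [[1, 2], [2, 3]], and Q = P·diag(2, 3)·P⁻¹.
Then Q⁶ = P·diag(64, 729)·P⁻¹ = [[−192, 1458], [128, −729]] · [[1, 2], [2, 3]] = [[2724, 3990], [−1330, −1931]].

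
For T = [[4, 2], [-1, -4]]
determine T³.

T² = [[14, 0], [0, 14]]
T³ = [[56, 28], [-14, -56]]

[[56, 28], [-14, -56]]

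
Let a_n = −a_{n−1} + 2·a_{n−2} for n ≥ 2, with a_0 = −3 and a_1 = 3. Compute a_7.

With companion matrix A = [[−1, 2], [1, 0]], [a_n, a_{n−1}]ᵀ = A·[a_{n−1}, a_{n−2}]ᵀ, so [a_7, a_6]ᵀ = A^6·[a_1, a_0]ᵀ.
A^6 = [[43, −42], [−21, 22]], giving [a_7, a_6]ᵀ = [[255], [−129]].

255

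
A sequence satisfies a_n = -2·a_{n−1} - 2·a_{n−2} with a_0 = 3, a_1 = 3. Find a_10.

-192

With companion matrix A = [[-2, -2], [1, 0]], [a_n, a_{n−1}]ᵀ = A·[a_{n−1}, a_{n−2}]ᵀ, so [a_10, a_9]ᵀ = A⁹·[a_1, a_0]ᵀ.
A⁹ = [[-32, -32], [16, 0]], giving [a_10, a_9]ᵀ = [[-192], [48]].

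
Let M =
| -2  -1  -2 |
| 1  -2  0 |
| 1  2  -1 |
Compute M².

[[1, 0, 6], [-4, 3, -2], [-1, -7, -1]]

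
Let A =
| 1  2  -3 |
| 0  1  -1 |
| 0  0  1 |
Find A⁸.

A = I + N where N = [[0, 2, -3], [0, 0, -1], [0, 0, 0]] is strictly upper-triangular, so N³ = 0.
(I + N)⁸ = I + 8·N + 28·N² = [[1, 16, -80], [0, 1, -8], [0, 0, 1]].

[[1, 16, -80], [0, 1, -8], [0, 0, 1]]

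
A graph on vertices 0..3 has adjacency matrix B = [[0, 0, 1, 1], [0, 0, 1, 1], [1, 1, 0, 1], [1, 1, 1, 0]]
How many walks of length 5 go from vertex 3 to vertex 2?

The number of length-5 walks from vertex 3 to vertex 2 is entry (3,2) of B^5, where B is the adjacency matrix.
B^2 = [[2, 2, 1, 1], [2, 2, 1, 1], [1, 1, 3, 2], [1, 1, 2, 3]]
B^3 = [[2, 2, 5, 5], [2, 2, 5, 5], [5, 5, 4, 5], [5, 5, 5, 4]]
B^4 = [[10, 10, 9, 9], [10, 10, 9, 9], [9, 9, 15, 14], [9, 9, 14, 15]]
B^5 = [[18, 18, 29, 29], [18, 18, 29, 29], [29, 29, 32, 33], [29, 29, 33, 32]]

33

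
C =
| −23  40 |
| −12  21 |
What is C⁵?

[[−1463, 2440], [−732, 1221]]

tr C = −2 and det C = −3, so the characteristic polynomial is λ² − (−2)λ + (−3) with roots 1 and −3.
Eigenvectors give P = [[−5, 2], [−3, 1]] with P⁻¹ = [[1, −2], [3, −5]], and C = P·diag(1, −3)·P⁻¹.
Then C⁵ = P·diag(1, −243)·P⁻¹ = [[−5, −486], [−3, −243]] · [[1, −2], [3, −5]] = [[−1463, 2440], [−732, 1221]].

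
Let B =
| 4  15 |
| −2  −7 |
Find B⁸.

[[−1274, −3825], [510, 1531]]

tr B = −3 and det B = 2, so the characteristic polynomial is λ² − (−3)λ + (2) with roots −1 and −2.
Eigenvectors give P = [[−3, 5], [1, −2]] with P⁻¹ = [[−2, −5], [−1, −3]], and B = P·diag(−1, −2)·P⁻¹.
Then B⁸ = P·diag(1, 256)·P⁻¹ = [[−3, 1280], [1, −512]] · [[−2, −5], [−1, −3]] = [[−1274, −3825], [510, 1531]].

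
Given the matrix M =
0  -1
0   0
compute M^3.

[[0, 0], [0, 0]]

M is strictly triangular, hence nilpotent: M^2 = 0, so M^3 = 0.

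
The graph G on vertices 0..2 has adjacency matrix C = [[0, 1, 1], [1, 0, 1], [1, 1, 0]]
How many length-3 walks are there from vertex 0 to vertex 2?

3

The number of length-3 walks from vertex 0 to vertex 2 is entry (0,2) of C³, where C is the adjacency matrix.
C² = [[2, 1, 1], [1, 2, 1], [1, 1, 2]]
C³ = [[2, 3, 3], [3, 2, 3], [3, 3, 2]]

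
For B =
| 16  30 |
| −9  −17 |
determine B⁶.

tr B = −1 and det B = −2, so the characteristic polynomial is λ² − (−1)λ + (−2) with roots −2 and 1.
Eigenvectors give P = [[−5, −2], [3, 1]] with P⁻¹ = [[1, 2], [−3, −5]], and B = P·diag(−2, 1)·P⁻¹.
Then B⁶ = P·diag(64, 1)·P⁻¹ = [[−320, −2], [192, 1]] · [[1, 2], [−3, −5]] = [[−314, −630], [189, 379]].

[[−314, −630], [189, 379]]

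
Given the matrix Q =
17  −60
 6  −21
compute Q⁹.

[[177137, −590460], [59046, −196821]]

tr Q = −4 and det Q = 3, so the characteristic polynomial is λ² − (−4)λ + (3) with roots −1 and −3.
Eigenvectors give P = [[−10, −3], [−3, −1]] with P⁻¹ = [[−1, 3], [3, −10]], and Q = P·diag(−1, −3)·P⁻¹.
Then Q⁹ = P·diag(−1, −19683)·P⁻¹ = [[10, 59049], [3, 19683]] · [[−1, 3], [3, −10]] = [[177137, −590460], [59046, −196821]].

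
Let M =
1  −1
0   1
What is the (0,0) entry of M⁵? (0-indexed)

1

M = I + N where N = [[0, −1], [0, 0]] is strictly upper-triangular, so N² = 0.
(I + N)⁵ = I + 5·N = [[1, −5], [0, 1]].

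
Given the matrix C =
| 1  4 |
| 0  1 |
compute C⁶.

C = I + N where N = [[0, 4], [0, 0]] is strictly upper-triangular, so N² = 0.
(I + N)⁶ = I + 6·N = [[1, 24], [0, 1]].

[[1, 24], [0, 1]]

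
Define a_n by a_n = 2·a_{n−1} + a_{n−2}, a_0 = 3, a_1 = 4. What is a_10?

12467

With companion matrix C = [[2, 1], [1, 0]], [a_n, a_{n−1}]ᵀ = C·[a_{n−1}, a_{n−2}]ᵀ, so [a_10, a_9]ᵀ = C⁹·[a_1, a_0]ᵀ.
C⁹ = [[2378, 985], [985, 408]], giving [a_10, a_9]ᵀ = [[12467], [5164]].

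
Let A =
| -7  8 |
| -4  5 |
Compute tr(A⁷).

tr A = -2 and det A = -3, so the characteristic polynomial is λ² − (-2)λ + (-3) with roots -3 and 1.
Eigenvectors give P = [[2, -1], [1, -1]] with P⁻¹ = [[1, -1], [1, -2]], and A = P·diag(-3, 1)·P⁻¹.
Then A⁷ = P·diag(-2187, 1)·P⁻¹ = [[-4374, -1], [-2187, -1]] · [[1, -1], [1, -2]] = [[-4375, 4376], [-2188, 2189]].

-2186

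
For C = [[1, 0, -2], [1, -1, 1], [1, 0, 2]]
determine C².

[[-1, 0, -6], [1, 1, -1], [3, 0, 2]]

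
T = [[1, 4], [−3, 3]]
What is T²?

[[−11, 16], [−12, −3]]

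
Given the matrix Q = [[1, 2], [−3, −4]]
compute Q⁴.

[[−29, −30], [45, 46]]

tr Q = −3 and det Q = 2, so the characteristic polynomial is λ² − (−3)λ + (2) with roots −2 and −1.
Eigenvectors give P = [[−2, −1], [3, 1]] with P⁻¹ = [[1, 1], [−3, −2]], and Q = P·diag(−2, −1)·P⁻¹.
Then Q⁴ = P·diag(16, 1)·P⁻¹ = [[−32, −1], [48, 1]] · [[1, 1], [−3, −2]] = [[−29, −30], [45, 46]].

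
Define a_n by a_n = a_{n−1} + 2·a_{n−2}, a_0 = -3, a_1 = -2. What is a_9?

-852

With companion matrix T = [[1, 2], [1, 0]], [a_n, a_{n−1}]ᵀ = T·[a_{n−1}, a_{n−2}]ᵀ, so [a_9, a_8]ᵀ = T^8·[a_1, a_0]ᵀ.
T^8 = [[171, 170], [85, 86]], giving [a_9, a_8]ᵀ = [[-852], [-428]].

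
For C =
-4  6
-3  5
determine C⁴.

[[-14, 30], [-15, 31]]

tr C = 1 and det C = -2, so the characteristic polynomial is λ² − (1)λ + (-2) with roots -1 and 2.
Eigenvectors give P = [[2, -1], [1, -1]] with P⁻¹ = [[1, -1], [1, -2]], and C = P·diag(-1, 2)·P⁻¹.
Then C⁴ = P·diag(1, 16)·P⁻¹ = [[2, -16], [1, -16]] · [[1, -1], [1, -2]] = [[-14, 30], [-15, 31]].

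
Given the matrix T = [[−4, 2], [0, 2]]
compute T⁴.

T² = [[16, −4], [0, 4]]
T³ = [[−64, 24], [0, 8]]
T⁴ = [[256, −80], [0, 16]]

[[256, −80], [0, 16]]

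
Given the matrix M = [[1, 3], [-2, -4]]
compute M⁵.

tr M = -3 and det M = 2, so the characteristic polynomial is λ² − (-3)λ + (2) with roots -1 and -2.
Eigenvectors give P = [[3, -1], [-2, 1]] with P⁻¹ = [[1, 1], [2, 3]], and M = P·diag(-1, -2)·P⁻¹.
Then M⁵ = P·diag(-1, -32)·P⁻¹ = [[-3, 32], [2, -32]] · [[1, 1], [2, 3]] = [[61, 93], [-62, -94]].

[[61, 93], [-62, -94]]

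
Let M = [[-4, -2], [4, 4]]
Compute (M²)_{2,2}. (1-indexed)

8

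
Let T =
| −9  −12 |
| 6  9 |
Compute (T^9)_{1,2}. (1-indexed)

tr T = 0 and det T = −9, so the characteristic polynomial is λ² − (0)λ + (−9) with roots 3 and −3.
Eigenvectors give P = [[−1, −2], [1, 1]] with P⁻¹ = [[1, 2], [−1, −1]], and T = P·diag(3, −3)·P⁻¹.
Then T^9 = P·diag(19683, −19683)·P⁻¹ = [[−19683, 39366], [19683, −19683]] · [[1, 2], [−1, −1]] = [[−59049, −78732], [39366, 59049]].

−78732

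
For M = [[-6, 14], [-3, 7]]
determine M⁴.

M² = M (a projection; rank 1, trace 1), so M⁴ = M.

[[-6, 14], [-3, 7]]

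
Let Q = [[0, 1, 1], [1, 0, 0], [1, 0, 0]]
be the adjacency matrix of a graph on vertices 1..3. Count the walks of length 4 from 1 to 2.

The number of length-4 walks from vertex 1 to vertex 2 is entry (1,2) of Q⁴, where Q is the adjacency matrix.
Q² = [[2, 0, 0], [0, 1, 1], [0, 1, 1]]
Q³ = [[0, 2, 2], [2, 0, 0], [2, 0, 0]]
Q⁴ = [[4, 0, 0], [0, 2, 2], [0, 2, 2]]

0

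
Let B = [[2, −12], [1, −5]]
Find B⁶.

tr B = −3 and det B = 2, so the characteristic polynomial is λ² − (−3)λ + (2) with roots −1 and −2.
Eigenvectors give P = [[−4, 3], [−1, 1]] with P⁻¹ = [[−1, 3], [−1, 4]], and B = P·diag(−1, −2)·P⁻¹.
Then B⁶ = P·diag(1, 64)·P⁻¹ = [[−4, 192], [−1, 64]] · [[−1, 3], [−1, 4]] = [[−188, 756], [−63, 253]].

[[−188, 756], [−63, 253]]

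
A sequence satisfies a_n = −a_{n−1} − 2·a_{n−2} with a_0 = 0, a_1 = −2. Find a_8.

With companion matrix Q = [[−1, −2], [1, 0]], [a_n, a_{n−1}]ᵀ = Q·[a_{n−1}, a_{n−2}]ᵀ, so [a_8, a_7]ᵀ = Q⁷·[a_1, a_0]ᵀ.
Q⁷ = [[3, −14], [7, 10]], giving [a_8, a_7]ᵀ = [[−6], [−14]].

−6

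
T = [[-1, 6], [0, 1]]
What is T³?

[[-1, 6], [0, 1]]

T² = I (check: tr T = 0 and det T = -1), so T³ = T since 3 is odd.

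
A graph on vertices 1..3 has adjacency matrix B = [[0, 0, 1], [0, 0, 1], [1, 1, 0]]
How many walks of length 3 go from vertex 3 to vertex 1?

The number of length-3 walks from vertex 3 to vertex 1 is entry (3,1) of B³, where B is the adjacency matrix.
B² = [[1, 1, 0], [1, 1, 0], [0, 0, 2]]
B³ = [[0, 0, 2], [0, 0, 2], [2, 2, 0]]

2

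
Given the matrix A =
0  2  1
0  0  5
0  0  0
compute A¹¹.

[[0, 0, 0], [0, 0, 0], [0, 0, 0]]

A is strictly triangular, hence nilpotent: A³ = 0, so A¹¹ = 0.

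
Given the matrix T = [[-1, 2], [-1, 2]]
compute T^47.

[[-1, 2], [-1, 2]]

T² = T (a projection; rank 1, trace 1), so T^47 = T.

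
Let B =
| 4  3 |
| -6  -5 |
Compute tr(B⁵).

tr B = -1 and det B = -2, so the characteristic polynomial is λ² − (-1)λ + (-2) with roots 1 and -2.
Eigenvectors give P = [[-1, 1], [1, -2]] with P⁻¹ = [[-2, -1], [-1, -1]], and B = P·diag(1, -2)·P⁻¹.
Then B⁵ = P·diag(1, -32)·P⁻¹ = [[-1, -32], [1, 64]] · [[-2, -1], [-1, -1]] = [[34, 33], [-66, -65]].

-31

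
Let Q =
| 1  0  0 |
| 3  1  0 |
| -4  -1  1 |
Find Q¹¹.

Q = I + N where N = [[0, 0, 0], [3, 0, 0], [-4, -1, 0]] is strictly lower-triangular, so N³ = 0.
(I + N)¹¹ = I + 11·N + 55·N² = [[1, 0, 0], [33, 1, 0], [-209, -11, 1]].

[[1, 0, 0], [33, 1, 0], [-209, -11, 1]]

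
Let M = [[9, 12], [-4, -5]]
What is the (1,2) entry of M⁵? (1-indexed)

1452

tr M = 4 and det M = 3, so the characteristic polynomial is λ² − (4)λ + (3) with roots 3 and 1.
Eigenvectors give P = [[-2, -3], [1, 2]] with P⁻¹ = [[-2, -3], [1, 2]], and M = P·diag(3, 1)·P⁻¹.
Then M⁵ = P·diag(243, 1)·P⁻¹ = [[-486, -3], [243, 2]] · [[-2, -3], [1, 2]] = [[969, 1452], [-484, -725]].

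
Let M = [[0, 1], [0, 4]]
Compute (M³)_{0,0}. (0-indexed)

M² = [[0, 4], [0, 16]]
M³ = [[0, 16], [0, 64]]

0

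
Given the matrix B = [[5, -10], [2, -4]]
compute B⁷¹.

B² = B (a projection; rank 1, trace 1), so B⁷¹ = B.

[[5, -10], [2, -4]]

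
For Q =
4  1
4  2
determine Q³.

[[104, 32], [128, 40]]

Q² = [[20, 6], [24, 8]]
Q³ = [[104, 32], [128, 40]]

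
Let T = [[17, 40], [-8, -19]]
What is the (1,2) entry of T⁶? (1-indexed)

-7280

tr T = -2 and det T = -3, so the characteristic polynomial is λ² − (-2)λ + (-3) with roots -3 and 1.
Eigenvectors give P = [[-2, 5], [1, -2]] with P⁻¹ = [[2, 5], [1, 2]], and T = P·diag(-3, 1)·P⁻¹.
Then T⁶ = P·diag(729, 1)·P⁻¹ = [[-1458, 5], [729, -2]] · [[2, 5], [1, 2]] = [[-2911, -7280], [1456, 3641]].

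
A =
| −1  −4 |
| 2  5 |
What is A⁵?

[[−241, −484], [242, 485]]

tr A = 4 and det A = 3, so the characteristic polynomial is λ² − (4)λ + (3) with roots 1 and 3.
Eigenvectors give P = [[−2, 1], [1, −1]] with P⁻¹ = [[−1, −1], [−1, −2]], and A = P·diag(1, 3)·P⁻¹.
Then A⁵ = P·diag(1, 243)·P⁻¹ = [[−2, 243], [1, −243]] · [[−1, −1], [−1, −2]] = [[−241, −484], [242, 485]].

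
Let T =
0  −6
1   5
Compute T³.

[[−30, −114], [19, 65]]

tr T = 5 and det T = 6, so the characteristic polynomial is λ² − (5)λ + (6) with roots 2 and 3.
Eigenvectors give P = [[−3, −2], [1, 1]] with P⁻¹ = [[−1, −2], [1, 3]], and T = P·diag(2, 3)·P⁻¹.
Then T³ = P·diag(8, 27)·P⁻¹ = [[−24, −54], [8, 27]] · [[−1, −2], [1, 3]] = [[−30, −114], [19, 65]].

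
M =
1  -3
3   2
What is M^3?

M^2 = [[-8, -9], [9, -5]]
M^3 = [[-35, 6], [-6, -37]]

[[-35, 6], [-6, -37]]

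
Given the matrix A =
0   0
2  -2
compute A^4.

[[0, 0], [-16, 16]]

A^2 = [[0, 0], [-4, 4]]
A^3 = [[0, 0], [8, -8]]
A^4 = [[0, 0], [-16, 16]]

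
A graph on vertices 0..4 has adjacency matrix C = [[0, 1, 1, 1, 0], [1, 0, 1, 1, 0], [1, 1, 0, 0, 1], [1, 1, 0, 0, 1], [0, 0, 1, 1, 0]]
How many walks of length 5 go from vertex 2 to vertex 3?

The number of length-5 walks from vertex 2 to vertex 3 is entry (2,3) of C^5, where C is the adjacency matrix.
C^2 = [[3, 2, 1, 1, 2], [2, 3, 1, 1, 2], [1, 1, 3, 3, 0], [1, 1, 3, 3, 0], [2, 2, 0, 0, 2]]
C^3 = [[4, 5, 7, 7, 2], [5, 4, 7, 7, 2], [7, 7, 2, 2, 6], [7, 7, 2, 2, 6], [2, 2, 6, 6, 0]]
C^4 = [[19, 18, 11, 11, 14], [18, 19, 11, 11, 14], [11, 11, 20, 20, 4], [11, 11, 20, 20, 4], [14, 14, 4, 4, 12]]
C^5 = [[40, 41, 51, 51, 22], [41, 40, 51, 51, 22], [51, 51, 26, 26, 40], [51, 51, 26, 26, 40], [22, 22, 40, 40, 8]]

26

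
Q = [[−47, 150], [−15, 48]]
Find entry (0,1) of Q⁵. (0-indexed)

tr Q = 1 and det Q = −6, so the characteristic polynomial is λ² − (1)λ + (−6) with roots 3 and −2.
Eigenvectors give P = [[3, 10], [1, 3]] with P⁻¹ = [[−3, 10], [1, −3]], and Q = P·diag(3, −2)·P⁻¹.
Then Q⁵ = P·diag(243, −32)·P⁻¹ = [[729, −320], [243, −96]] · [[−3, 10], [1, −3]] = [[−2507, 8250], [−825, 2718]].

8250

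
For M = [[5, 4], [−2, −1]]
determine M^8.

[[13121, 13120], [−6560, −6559]]

tr M = 4 and det M = 3, so the characteristic polynomial is λ² − (4)λ + (3) with roots 1 and 3.
Eigenvectors give P = [[−1, −2], [1, 1]] with P⁻¹ = [[1, 2], [−1, −1]], and M = P·diag(1, 3)·P⁻¹.
Then M^8 = P·diag(1, 6561)·P⁻¹ = [[−1, −13122], [1, 6561]] · [[1, 2], [−1, −1]] = [[13121, 13120], [−6560, −6559]].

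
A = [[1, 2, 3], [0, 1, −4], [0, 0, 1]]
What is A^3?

A = I + N where N = [[0, 2, 3], [0, 0, −4], [0, 0, 0]] is strictly upper-triangular, so N^3 = 0.
(I + N)^3 = I + 3·N + 3·N^2 = [[1, 6, −15], [0, 1, −12], [0, 0, 1]].

[[1, 6, −15], [0, 1, −12], [0, 0, 1]]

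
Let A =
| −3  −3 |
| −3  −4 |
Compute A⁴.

A² = [[18, 21], [21, 25]]
A³ = [[−117, −138], [−138, −163]]
A⁴ = [[765, 903], [903, 1066]]

[[765, 903], [903, 1066]]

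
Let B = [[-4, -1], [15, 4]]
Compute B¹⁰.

B² = I (check: tr B = 0 and det B = -1), so B¹⁰ = I since 10 is even.

[[1, 0], [0, 1]]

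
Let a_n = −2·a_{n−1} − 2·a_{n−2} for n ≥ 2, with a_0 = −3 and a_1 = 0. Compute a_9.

With companion matrix C = [[−2, −2], [1, 0]], [a_n, a_{n−1}]ᵀ = C·[a_{n−1}, a_{n−2}]ᵀ, so [a_9, a_8]ᵀ = C^8·[a_1, a_0]ᵀ.
C^8 = [[16, 0], [0, 16]], giving [a_9, a_8]ᵀ = [[0], [−48]].

0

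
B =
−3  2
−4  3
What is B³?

[[−3, 2], [−4, 3]]

B² = I (check: tr B = 0 and det B = −1), so B³ = B since 3 is odd.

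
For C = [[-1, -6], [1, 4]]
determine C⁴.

[[-29, -90], [15, 46]]

tr C = 3 and det C = 2, so the characteristic polynomial is λ² − (3)λ + (2) with roots 2 and 1.
Eigenvectors give P = [[-2, 3], [1, -1]] with P⁻¹ = [[1, 3], [1, 2]], and C = P·diag(2, 1)·P⁻¹.
Then C⁴ = P·diag(16, 1)·P⁻¹ = [[-32, 3], [16, -1]] · [[1, 3], [1, 2]] = [[-29, -90], [15, 46]].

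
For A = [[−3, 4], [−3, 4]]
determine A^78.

[[−3, 4], [−3, 4]]

A² = A (a projection; rank 1, trace 1), so A^78 = A.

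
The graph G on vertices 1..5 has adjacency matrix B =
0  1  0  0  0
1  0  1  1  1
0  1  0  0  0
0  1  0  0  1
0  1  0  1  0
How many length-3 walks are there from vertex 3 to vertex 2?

4

The number of length-3 walks from vertex 3 to vertex 2 is entry (3,2) of B³, where B is the adjacency matrix.
B² = [[1, 0, 1, 1, 1], [0, 4, 0, 1, 1], [1, 0, 1, 1, 1], [1, 1, 1, 2, 1], [1, 1, 1, 1, 2]]
B³ = [[0, 4, 0, 1, 1], [4, 2, 4, 5, 5], [0, 4, 0, 1, 1], [1, 5, 1, 2, 3], [1, 5, 1, 3, 2]]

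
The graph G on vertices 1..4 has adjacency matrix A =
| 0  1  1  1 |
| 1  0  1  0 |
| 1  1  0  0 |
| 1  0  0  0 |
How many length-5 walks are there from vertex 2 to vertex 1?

17

The number of length-5 walks from vertex 2 to vertex 1 is entry (2,1) of A^5, where A is the adjacency matrix.
A^2 = [[3, 1, 1, 0], [1, 2, 1, 1], [1, 1, 2, 1], [0, 1, 1, 1]]
A^3 = [[2, 4, 4, 3], [4, 2, 3, 1], [4, 3, 2, 1], [3, 1, 1, 0]]
A^4 = [[11, 6, 6, 2], [6, 7, 6, 4], [6, 6, 7, 4], [2, 4, 4, 3]]
A^5 = [[14, 17, 17, 11], [17, 12, 13, 6], [17, 13, 12, 6], [11, 6, 6, 2]]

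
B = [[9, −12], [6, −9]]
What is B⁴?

tr B = 0 and det B = −9, so the characteristic polynomial is λ² − (0)λ + (−9) with roots 3 and −3.
Eigenvectors give P = [[−2, −1], [−1, −1]] with P⁻¹ = [[−1, 1], [1, −2]], and B = P·diag(3, −3)·P⁻¹.
Then B⁴ = P·diag(81, 81)·P⁻¹ = [[−162, −81], [−81, −81]] · [[−1, 1], [1, −2]] = [[81, 0], [0, 81]].

[[81, 0], [0, 81]]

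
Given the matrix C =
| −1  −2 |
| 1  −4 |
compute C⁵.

tr C = −5 and det C = 6, so the characteristic polynomial is λ² − (−5)λ + (6) with roots −3 and −2.
Eigenvectors give P = [[1, −2], [1, −1]] with P⁻¹ = [[−1, 2], [−1, 1]], and C = P·diag(−3, −2)·P⁻¹.
Then C⁵ = P·diag(−243, −32)·P⁻¹ = [[−243, 64], [−243, 32]] · [[−1, 2], [−1, 1]] = [[179, −422], [211, −454]].

[[179, −422], [211, −454]]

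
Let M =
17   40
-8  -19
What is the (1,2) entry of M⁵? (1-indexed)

tr M = -2 and det M = -3, so the characteristic polynomial is λ² − (-2)λ + (-3) with roots -3 and 1.
Eigenvectors give P = [[-2, 5], [1, -2]] with P⁻¹ = [[2, 5], [1, 2]], and M = P·diag(-3, 1)·P⁻¹.
Then M⁵ = P·diag(-243, 1)·P⁻¹ = [[486, 5], [-243, -2]] · [[2, 5], [1, 2]] = [[977, 2440], [-488, -1219]].

2440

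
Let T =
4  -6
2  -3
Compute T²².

[[4, -6], [2, -3]]

T² = T (a projection; rank 1, trace 1), so T²² = T.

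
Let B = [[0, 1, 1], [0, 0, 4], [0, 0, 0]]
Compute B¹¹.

[[0, 0, 0], [0, 0, 0], [0, 0, 0]]

B is strictly triangular, hence nilpotent: B³ = 0, so B¹¹ = 0.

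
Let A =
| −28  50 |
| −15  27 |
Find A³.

tr A = −1 and det A = −6, so the characteristic polynomial is λ² − (−1)λ + (−6) with roots 2 and −3.
Eigenvectors give P = [[−5, 2], [−3, 1]] with P⁻¹ = [[1, −2], [3, −5]], and A = P·diag(2, −3)·P⁻¹.
Then A³ = P·diag(8, −27)·P⁻¹ = [[−40, −54], [−24, −27]] · [[1, −2], [3, −5]] = [[−202, 350], [−105, 183]].

[[−202, 350], [−105, 183]]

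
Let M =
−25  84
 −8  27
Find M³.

[[−169, 588], [−56, 195]]

tr M = 2 and det M = −3, so the characteristic polynomial is λ² − (2)λ + (−3) with roots −1 and 3.
Eigenvectors give P = [[7, 3], [2, 1]] with P⁻¹ = [[1, −3], [−2, 7]], and M = P·diag(−1, 3)·P⁻¹.
Then M³ = P·diag(−1, 27)·P⁻¹ = [[−7, 81], [−2, 27]] · [[1, −3], [−2, 7]] = [[−169, 588], [−56, 195]].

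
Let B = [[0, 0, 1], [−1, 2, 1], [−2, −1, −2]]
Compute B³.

B² = [[−2, −1, −2], [−4, 3, −1], [5, 0, 1]]
B³ = [[5, 0, 1], [−1, 7, 1], [−2, −1, 3]]

[[5, 0, 1], [−1, 7, 1], [−2, −1, 3]]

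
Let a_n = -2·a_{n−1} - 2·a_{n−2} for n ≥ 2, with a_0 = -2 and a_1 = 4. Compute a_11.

0

With companion matrix C = [[-2, -2], [1, 0]], [a_n, a_{n−1}]ᵀ = C·[a_{n−1}, a_{n−2}]ᵀ, so [a_11, a_10]ᵀ = C^10·[a_1, a_0]ᵀ.
C^10 = [[32, 64], [-32, -32]], giving [a_11, a_10]ᵀ = [[0], [-64]].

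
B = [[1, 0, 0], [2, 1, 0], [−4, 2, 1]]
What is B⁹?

[[1, 0, 0], [18, 1, 0], [108, 18, 1]]

B = I + N where N = [[0, 0, 0], [2, 0, 0], [−4, 2, 0]] is strictly lower-triangular, so N³ = 0.
(I + N)⁹ = I + 9·N + 36·N² = [[1, 0, 0], [18, 1, 0], [108, 18, 1]].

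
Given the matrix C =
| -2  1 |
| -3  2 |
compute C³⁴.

[[1, 0], [0, 1]]

C² = I (check: tr C = 0 and det C = -1), so C³⁴ = I since 34 is even.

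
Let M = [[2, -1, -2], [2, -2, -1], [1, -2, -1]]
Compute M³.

[[7, -6, -3], [5, -5, -1], [5, -9, 0]]

M² = [[0, 4, -1], [-1, 4, -1], [-3, 5, 1]]
M³ = [[7, -6, -3], [5, -5, -1], [5, -9, 0]]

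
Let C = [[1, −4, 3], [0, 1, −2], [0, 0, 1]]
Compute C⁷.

C = I + N where N = [[0, −4, 3], [0, 0, −2], [0, 0, 0]] is strictly upper-triangular, so N³ = 0.
(I + N)⁷ = I + 7·N + 21·N² = [[1, −28, 189], [0, 1, −14], [0, 0, 1]].

[[1, −28, 189], [0, 1, −14], [0, 0, 1]]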